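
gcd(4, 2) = 2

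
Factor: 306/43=2^1*3^2*17^1*43^( - 1)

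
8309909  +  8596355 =16906264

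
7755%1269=141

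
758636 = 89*8524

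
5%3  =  2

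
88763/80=88763/80 = 1109.54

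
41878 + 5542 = 47420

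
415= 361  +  54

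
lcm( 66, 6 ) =66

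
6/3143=6/3143  =  0.00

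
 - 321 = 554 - 875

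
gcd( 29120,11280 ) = 80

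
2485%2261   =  224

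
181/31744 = 181/31744  =  0.01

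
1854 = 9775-7921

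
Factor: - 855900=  - 2^2*3^3 *5^2 * 317^1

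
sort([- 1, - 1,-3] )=[ - 3 , - 1,-1]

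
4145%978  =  233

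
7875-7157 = 718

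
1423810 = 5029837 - 3606027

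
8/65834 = 4/32917 = 0.00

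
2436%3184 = 2436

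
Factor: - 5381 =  - 5381^1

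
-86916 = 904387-991303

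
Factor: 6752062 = 2^1*73^1*103^1 * 449^1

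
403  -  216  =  187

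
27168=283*96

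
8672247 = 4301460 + 4370787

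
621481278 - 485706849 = 135774429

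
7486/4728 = 19/12 = 1.58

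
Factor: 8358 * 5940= 2^3*3^4 * 5^1 * 7^1*11^1  *199^1 =49646520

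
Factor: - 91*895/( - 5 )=7^1*13^1*179^1   =  16289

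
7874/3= 7874/3  =  2624.67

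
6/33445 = 6/33445 = 0.00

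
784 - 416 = 368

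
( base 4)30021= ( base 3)1001210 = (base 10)777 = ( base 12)549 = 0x309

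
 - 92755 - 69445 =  - 162200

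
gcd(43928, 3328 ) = 8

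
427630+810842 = 1238472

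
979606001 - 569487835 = 410118166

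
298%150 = 148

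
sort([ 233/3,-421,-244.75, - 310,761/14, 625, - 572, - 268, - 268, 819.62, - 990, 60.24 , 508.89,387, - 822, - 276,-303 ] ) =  [ - 990,-822,-572,-421,-310,-303, - 276, - 268, - 268,-244.75,  761/14, 60.24,233/3,387,508.89, 625,819.62]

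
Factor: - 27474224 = -2^4*1717139^1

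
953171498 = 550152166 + 403019332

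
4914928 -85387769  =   - 80472841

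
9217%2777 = 886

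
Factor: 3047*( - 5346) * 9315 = -2^1*3^9*5^1*11^2*23^1  *  277^1= -151734475530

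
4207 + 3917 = 8124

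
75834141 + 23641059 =99475200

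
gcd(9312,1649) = 97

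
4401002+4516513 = 8917515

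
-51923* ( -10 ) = 519230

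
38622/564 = 68+ 45/94=68.48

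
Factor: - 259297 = -199^1*1303^1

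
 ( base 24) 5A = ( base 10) 130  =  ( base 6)334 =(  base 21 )64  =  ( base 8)202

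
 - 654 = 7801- 8455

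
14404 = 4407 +9997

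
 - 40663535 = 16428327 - 57091862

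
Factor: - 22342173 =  -3^1*7^1 * 1063913^1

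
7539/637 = 1077/91  =  11.84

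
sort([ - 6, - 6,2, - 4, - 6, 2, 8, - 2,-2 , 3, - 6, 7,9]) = [ - 6,-6, - 6,-6, - 4,-2, - 2,2 , 2,3,7,8,9]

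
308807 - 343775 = -34968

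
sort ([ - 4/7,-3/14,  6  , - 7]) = [-7, - 4/7, - 3/14, 6]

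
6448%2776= 896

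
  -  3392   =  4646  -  8038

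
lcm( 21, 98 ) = 294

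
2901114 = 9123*318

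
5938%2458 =1022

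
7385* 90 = 664650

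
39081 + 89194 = 128275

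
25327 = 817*31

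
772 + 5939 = 6711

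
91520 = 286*320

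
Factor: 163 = 163^1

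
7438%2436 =130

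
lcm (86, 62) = 2666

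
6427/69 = 93 +10/69= 93.14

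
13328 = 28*476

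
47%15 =2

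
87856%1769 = 1175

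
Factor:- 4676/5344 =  - 7/8 =-2^( - 3)*7^1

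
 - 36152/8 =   -  4519 = - 4519.00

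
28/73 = 28/73 = 0.38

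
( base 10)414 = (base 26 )fo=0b110011110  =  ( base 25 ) ge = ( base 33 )CI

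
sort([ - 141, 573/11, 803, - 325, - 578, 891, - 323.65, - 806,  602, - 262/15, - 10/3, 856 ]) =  [ - 806 , - 578, - 325, - 323.65, - 141, - 262/15, - 10/3,  573/11 , 602, 803, 856, 891] 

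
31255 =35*893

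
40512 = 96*422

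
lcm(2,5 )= 10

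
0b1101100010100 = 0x1b14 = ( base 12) 4018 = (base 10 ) 6932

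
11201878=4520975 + 6680903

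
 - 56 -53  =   - 109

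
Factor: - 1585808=-2^4 * 7^1* 14159^1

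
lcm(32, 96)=96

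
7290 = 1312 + 5978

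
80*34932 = 2794560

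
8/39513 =8/39513 = 0.00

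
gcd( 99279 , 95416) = 1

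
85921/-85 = -1011 + 14/85= - 1010.84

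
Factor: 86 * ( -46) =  - 2^2*23^1 * 43^1 = - 3956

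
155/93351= 155/93351 =0.00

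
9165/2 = 4582 + 1/2 = 4582.50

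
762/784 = 381/392  =  0.97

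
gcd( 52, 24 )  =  4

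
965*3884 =3748060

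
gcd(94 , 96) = 2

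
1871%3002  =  1871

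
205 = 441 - 236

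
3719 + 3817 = 7536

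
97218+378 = 97596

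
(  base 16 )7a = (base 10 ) 122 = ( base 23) 57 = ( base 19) 68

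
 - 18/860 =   -  1 + 421/430 = - 0.02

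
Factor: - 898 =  - 2^1*449^1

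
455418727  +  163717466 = 619136193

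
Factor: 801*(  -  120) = - 2^3*3^3*5^1*89^1 = - 96120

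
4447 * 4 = 17788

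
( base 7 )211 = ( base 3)10221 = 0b1101010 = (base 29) 3J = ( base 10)106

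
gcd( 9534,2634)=6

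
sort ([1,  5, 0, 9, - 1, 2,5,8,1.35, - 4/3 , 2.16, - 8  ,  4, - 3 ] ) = [-8,-3, - 4/3,-1, 0, 1,  1.35, 2  ,  2.16, 4,5, 5,8,9]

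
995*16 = 15920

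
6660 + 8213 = 14873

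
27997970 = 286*97895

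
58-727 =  - 669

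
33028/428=8257/107  =  77.17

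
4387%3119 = 1268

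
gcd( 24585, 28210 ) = 5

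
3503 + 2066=5569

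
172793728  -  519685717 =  - 346891989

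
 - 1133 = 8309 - 9442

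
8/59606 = 4/29803 = 0.00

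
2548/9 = 2548/9 = 283.11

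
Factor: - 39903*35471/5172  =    -  471799771/1724 = - 2^( - 2 ) *47^1 * 79^1*283^1 * 431^(-1 ) * 449^1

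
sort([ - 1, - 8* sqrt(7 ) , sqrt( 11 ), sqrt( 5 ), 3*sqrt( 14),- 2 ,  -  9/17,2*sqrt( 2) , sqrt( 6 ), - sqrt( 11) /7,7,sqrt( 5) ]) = [ - 8*sqrt( 7 ) , - 2 , - 1, - 9/17, - sqrt( 11 ) /7, sqrt(5 ), sqrt( 5 ),sqrt( 6 ),  2 * sqrt(2 ), sqrt( 11),7, 3*sqrt(14 ) ]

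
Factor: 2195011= 7^1*13^1*24121^1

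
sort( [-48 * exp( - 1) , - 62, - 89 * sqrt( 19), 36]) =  [ - 89*sqrt( 19), - 62,-48*exp(  -  1) , 36]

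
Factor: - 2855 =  - 5^1 *571^1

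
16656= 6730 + 9926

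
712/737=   712/737 = 0.97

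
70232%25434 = 19364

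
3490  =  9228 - 5738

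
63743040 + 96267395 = 160010435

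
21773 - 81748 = - 59975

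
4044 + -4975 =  - 931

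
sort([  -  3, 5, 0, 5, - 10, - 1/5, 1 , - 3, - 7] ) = [ - 10,-7, - 3,-3, - 1/5, 0, 1, 5, 5]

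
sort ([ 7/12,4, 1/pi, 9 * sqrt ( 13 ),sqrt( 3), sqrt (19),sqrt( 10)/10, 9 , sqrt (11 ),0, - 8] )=[  -  8,0, sqrt( 10 ) /10,1/pi,7/12,sqrt(3 ),sqrt(  11 ),4,sqrt( 19),  9, 9* sqrt (13)]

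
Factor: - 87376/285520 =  - 127/415 = - 5^( - 1)*83^( - 1 )*127^1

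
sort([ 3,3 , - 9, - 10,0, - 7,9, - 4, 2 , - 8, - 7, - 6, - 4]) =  [-10,-9, - 8 , - 7, - 7,-6 , - 4, - 4, 0,  2, 3 , 3 , 9]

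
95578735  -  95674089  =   - 95354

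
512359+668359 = 1180718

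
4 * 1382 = 5528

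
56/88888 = 7/11111 = 0.00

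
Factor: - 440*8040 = -3537600=- 2^6 * 3^1*5^2*11^1*67^1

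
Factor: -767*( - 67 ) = 51389 = 13^1* 59^1 * 67^1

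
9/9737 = 9/9737 = 0.00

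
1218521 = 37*32933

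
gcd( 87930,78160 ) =9770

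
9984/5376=13/7 = 1.86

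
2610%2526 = 84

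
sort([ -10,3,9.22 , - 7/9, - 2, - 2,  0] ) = [ - 10, - 2, - 2 , - 7/9 , 0, 3,9.22] 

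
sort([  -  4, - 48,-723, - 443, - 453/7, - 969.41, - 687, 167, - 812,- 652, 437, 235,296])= [ - 969.41 , - 812, - 723,- 687, - 652, - 443, - 453/7, - 48, - 4, 167 , 235,296,437 ]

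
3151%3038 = 113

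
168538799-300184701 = -131645902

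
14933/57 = 14933/57= 261.98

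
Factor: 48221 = 48221^1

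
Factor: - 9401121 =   -  3^2*1044569^1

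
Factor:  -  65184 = -2^5*3^1*7^1* 97^1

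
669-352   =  317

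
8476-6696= 1780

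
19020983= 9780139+9240844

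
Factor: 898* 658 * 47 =27771548 = 2^2 * 7^1*47^2 * 449^1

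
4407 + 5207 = 9614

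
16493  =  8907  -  - 7586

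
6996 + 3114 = 10110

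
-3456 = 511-3967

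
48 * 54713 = 2626224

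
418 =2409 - 1991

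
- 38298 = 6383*( - 6)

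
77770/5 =15554 = 15554.00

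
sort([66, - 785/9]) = [-785/9,66 ] 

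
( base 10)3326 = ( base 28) 46M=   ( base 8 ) 6376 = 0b110011111110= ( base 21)7b8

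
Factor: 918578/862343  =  2^1*17^1*27017^1*862343^( - 1)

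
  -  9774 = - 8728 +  - 1046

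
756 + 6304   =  7060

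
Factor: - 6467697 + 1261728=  - 5205969 = -3^2 * 578441^1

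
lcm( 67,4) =268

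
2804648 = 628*4466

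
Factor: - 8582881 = -601^1*14281^1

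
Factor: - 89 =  - 89^1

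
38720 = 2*19360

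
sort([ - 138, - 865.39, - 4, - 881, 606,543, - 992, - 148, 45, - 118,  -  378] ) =[ - 992 , - 881, - 865.39, - 378 , - 148, - 138, - 118, - 4,45,543,606] 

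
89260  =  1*89260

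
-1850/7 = - 1850/7 = - 264.29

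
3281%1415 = 451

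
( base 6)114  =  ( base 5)141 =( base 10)46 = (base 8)56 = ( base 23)20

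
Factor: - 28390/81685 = - 2^1*31^( - 2) * 167^1 = - 334/961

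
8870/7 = 8870/7=1267.14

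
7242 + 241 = 7483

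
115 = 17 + 98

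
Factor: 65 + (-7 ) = 2^1  *  29^1= 58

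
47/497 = 47/497 = 0.09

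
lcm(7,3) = 21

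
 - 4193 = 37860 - 42053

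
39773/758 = 52 + 357/758=52.47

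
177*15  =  2655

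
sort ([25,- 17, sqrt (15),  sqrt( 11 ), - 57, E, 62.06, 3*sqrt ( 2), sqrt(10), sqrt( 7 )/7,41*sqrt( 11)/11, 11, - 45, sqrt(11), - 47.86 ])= [- 57, - 47.86, - 45, - 17, sqrt( 7)/7, E,sqrt ( 10 ), sqrt( 11), sqrt(11),sqrt(15 ),3 * sqrt ( 2 ), 11,41 * sqrt(11)/11,25, 62.06 ] 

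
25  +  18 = 43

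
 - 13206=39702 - 52908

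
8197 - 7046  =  1151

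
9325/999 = 9325/999 =9.33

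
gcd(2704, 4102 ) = 2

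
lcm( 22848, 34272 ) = 68544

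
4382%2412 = 1970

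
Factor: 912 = 2^4*3^1*19^1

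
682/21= 32 + 10/21 = 32.48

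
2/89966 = 1/44983  =  0.00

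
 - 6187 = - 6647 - -460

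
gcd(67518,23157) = 279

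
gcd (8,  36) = 4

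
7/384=7/384  =  0.02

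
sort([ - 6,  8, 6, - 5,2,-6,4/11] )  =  [-6, - 6, - 5 , 4/11,2, 6,8] 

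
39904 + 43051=82955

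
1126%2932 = 1126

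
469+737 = 1206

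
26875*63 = 1693125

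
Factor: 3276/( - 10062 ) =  - 2^1*7^1 *43^( - 1 ) = - 14/43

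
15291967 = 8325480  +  6966487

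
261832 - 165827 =96005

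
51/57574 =51/57574= 0.00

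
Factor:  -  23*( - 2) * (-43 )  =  -2^1*23^1*43^1=-1978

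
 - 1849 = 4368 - 6217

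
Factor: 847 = 7^1*11^2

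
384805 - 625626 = -240821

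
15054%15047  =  7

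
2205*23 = 50715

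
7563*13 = 98319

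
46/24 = 1 + 11/12 = 1.92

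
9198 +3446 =12644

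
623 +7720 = 8343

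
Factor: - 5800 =-2^3*5^2*29^1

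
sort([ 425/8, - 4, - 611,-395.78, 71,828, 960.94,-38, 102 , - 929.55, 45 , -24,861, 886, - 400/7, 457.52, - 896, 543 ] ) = [  -  929.55, - 896, - 611, - 395.78, - 400/7, -38, - 24, - 4,45,425/8, 71 , 102, 457.52,543 , 828,861, 886, 960.94]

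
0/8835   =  0  =  0.00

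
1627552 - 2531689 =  - 904137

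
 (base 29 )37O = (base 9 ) 3685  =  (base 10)2750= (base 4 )222332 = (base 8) 5276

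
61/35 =1+26/35 = 1.74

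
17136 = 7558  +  9578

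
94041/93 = 31347/31 = 1011.19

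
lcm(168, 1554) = 6216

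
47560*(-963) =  - 45800280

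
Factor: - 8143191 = -3^2*7^1*  19^1*6803^1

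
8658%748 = 430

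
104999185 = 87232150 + 17767035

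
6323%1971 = 410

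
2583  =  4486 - 1903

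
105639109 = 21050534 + 84588575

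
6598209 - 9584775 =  - 2986566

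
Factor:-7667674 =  - 2^1*7^1*43^1*47^1 * 271^1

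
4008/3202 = 2004/1601 =1.25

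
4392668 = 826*5318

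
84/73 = 84/73 = 1.15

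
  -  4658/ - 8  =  582 + 1/4  =  582.25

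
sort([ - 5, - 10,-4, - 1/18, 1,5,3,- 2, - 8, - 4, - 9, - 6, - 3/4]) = [  -  10, - 9, - 8, - 6, - 5, - 4,-4, - 2, - 3/4, - 1/18, 1,3,5] 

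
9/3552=3/1184 = 0.00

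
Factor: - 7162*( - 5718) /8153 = 40952316/8153 = 2^2*3^1*31^( - 1)*263^( - 1)*953^1*3581^1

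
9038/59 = 9038/59 = 153.19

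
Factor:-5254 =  - 2^1 * 37^1  *  71^1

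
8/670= 4/335 = 0.01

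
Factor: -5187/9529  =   - 3^1*7^1*19^1*733^( - 1 ) = -  399/733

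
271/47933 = 271/47933  =  0.01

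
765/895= 153/179 =0.85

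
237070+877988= 1115058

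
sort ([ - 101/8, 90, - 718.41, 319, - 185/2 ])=[ - 718.41,-185/2, - 101/8 , 90,319]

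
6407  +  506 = 6913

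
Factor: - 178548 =  -  2^2*3^1*14879^1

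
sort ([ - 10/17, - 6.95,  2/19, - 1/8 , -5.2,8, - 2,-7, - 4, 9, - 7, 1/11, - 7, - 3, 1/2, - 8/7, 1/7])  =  [ - 7, - 7, - 7, - 6.95, - 5.2, - 4, - 3, - 2, - 8/7, -10/17, - 1/8 , 1/11 , 2/19, 1/7,1/2, 8, 9]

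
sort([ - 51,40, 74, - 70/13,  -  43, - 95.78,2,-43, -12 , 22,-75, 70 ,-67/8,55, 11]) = [ - 95.78, - 75, - 51, - 43, - 43, - 12, - 67/8, - 70/13, 2, 11,22,  40,55, 70, 74]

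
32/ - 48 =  - 1+ 1/3 = -0.67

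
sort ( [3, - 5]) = [ - 5, 3] 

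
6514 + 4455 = 10969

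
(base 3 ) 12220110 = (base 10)4305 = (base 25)6M5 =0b1000011010001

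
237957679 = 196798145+41159534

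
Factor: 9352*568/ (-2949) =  - 2^6*3^( - 1)*7^1*71^1*167^1 * 983^( - 1) =- 5311936/2949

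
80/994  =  40/497 =0.08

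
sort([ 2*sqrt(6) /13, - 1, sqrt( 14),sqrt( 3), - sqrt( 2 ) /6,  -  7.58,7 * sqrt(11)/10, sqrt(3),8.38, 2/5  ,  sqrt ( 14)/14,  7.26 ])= [ - 7.58, - 1, - sqrt ( 2 )/6, sqrt( 14)/14 , 2*sqrt( 6)/13,2/5,sqrt( 3 ),  sqrt (3 ),  7*sqrt ( 11)/10,sqrt( 14), 7.26,8.38 ]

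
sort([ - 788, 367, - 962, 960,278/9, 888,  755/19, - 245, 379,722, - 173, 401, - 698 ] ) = [ -962, - 788, - 698, - 245, - 173, 278/9, 755/19, 367, 379,401,722, 888, 960 ]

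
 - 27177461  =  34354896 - 61532357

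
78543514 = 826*95089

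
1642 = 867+775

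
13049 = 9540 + 3509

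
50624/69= 733 + 47/69= 733.68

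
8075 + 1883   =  9958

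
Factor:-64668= - 2^2*3^1 * 17^1*317^1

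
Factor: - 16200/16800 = - 27/28  =  -2^(-2 )*3^3 * 7^ ( - 1) 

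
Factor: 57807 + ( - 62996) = -5189^1 = -5189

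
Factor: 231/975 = 5^(-2)  *7^1 * 11^1*13^( - 1 ) =77/325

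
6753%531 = 381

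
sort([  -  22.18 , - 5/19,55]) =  [- 22.18, - 5/19, 55]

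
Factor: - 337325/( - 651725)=103/199 = 103^1 * 199^ ( - 1 ) 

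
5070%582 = 414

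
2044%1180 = 864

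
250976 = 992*253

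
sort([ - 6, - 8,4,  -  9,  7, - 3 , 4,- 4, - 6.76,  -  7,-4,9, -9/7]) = [ - 9, - 8 ,-7,-6.76, - 6, - 4, -4, - 3, - 9/7,4, 4, 7,9]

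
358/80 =179/40 = 4.47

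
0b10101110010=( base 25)25j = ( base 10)1394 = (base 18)458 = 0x572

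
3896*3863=15050248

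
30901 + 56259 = 87160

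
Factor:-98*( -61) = 5978 =2^1  *7^2*61^1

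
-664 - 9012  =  -9676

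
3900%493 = 449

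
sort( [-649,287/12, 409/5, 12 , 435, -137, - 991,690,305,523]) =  [ - 991, -649 , - 137, 12,287/12,409/5,  305,  435,523,690]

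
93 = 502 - 409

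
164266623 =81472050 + 82794573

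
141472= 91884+49588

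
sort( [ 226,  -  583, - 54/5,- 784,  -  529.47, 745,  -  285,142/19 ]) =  [ - 784, - 583, - 529.47, - 285,  -  54/5,142/19, 226, 745 ] 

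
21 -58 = - 37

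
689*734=505726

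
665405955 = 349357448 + 316048507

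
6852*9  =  61668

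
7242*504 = 3649968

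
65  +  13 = 78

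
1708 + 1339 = 3047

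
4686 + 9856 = 14542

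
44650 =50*893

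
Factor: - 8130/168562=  - 15/311 =-  3^1*5^1*311^( - 1)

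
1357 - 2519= - 1162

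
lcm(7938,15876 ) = 15876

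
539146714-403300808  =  135845906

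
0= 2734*0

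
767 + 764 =1531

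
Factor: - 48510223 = -48510223^1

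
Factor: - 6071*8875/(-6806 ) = 2^ ( - 1 )*5^3*13^1*41^( -1)*71^1*83^ ( - 1)*467^1=53880125/6806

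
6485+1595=8080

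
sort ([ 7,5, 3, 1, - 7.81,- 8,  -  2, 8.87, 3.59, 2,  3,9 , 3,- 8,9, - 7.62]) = [- 8,-8 ,-7.81, - 7.62, - 2,1,2,3, 3,3, 3.59, 5, 7,8.87,9 , 9]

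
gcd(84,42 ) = 42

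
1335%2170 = 1335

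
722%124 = 102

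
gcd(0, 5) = 5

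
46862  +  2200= 49062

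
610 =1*610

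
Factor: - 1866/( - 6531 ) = 2^1*7^(  -  1) = 2/7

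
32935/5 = 6587 = 6587.00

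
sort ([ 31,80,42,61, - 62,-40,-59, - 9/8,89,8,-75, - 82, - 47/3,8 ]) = [-82, - 75, - 62, - 59, - 40,  -  47/3, - 9/8, 8, 8, 31,42,61 , 80,89]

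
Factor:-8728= - 2^3*1091^1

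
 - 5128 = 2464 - 7592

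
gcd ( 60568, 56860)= 4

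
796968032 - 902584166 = - 105616134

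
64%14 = 8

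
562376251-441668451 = 120707800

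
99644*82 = 8170808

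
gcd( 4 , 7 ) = 1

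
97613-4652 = 92961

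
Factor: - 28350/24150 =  - 27/23 = - 3^3 * 23^( - 1 ) 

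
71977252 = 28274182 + 43703070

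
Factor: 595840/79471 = 2^7*5^1*7^1*19^1 * 11353^( - 1 )=85120/11353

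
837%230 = 147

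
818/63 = 12 + 62/63=12.98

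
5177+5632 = 10809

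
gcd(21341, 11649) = 1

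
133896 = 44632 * 3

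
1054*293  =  308822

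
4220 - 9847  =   - 5627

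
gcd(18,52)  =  2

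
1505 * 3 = 4515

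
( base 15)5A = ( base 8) 125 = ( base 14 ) 61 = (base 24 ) 3d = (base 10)85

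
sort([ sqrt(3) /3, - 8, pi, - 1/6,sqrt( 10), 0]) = [ - 8 , - 1/6, 0 , sqrt( 3)/3 , pi,sqrt(10)]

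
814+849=1663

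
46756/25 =46756/25= 1870.24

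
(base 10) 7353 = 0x1cb9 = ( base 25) BJ3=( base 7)30303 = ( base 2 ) 1110010111001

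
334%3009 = 334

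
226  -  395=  - 169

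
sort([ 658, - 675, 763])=[-675,658 , 763]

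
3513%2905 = 608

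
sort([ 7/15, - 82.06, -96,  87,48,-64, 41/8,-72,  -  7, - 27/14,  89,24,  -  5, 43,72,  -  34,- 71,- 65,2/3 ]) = [-96, - 82.06,-72,-71, - 65, - 64,  -  34,-7,-5,  -  27/14 , 7/15, 2/3 , 41/8,24 , 43,48, 72,  87, 89] 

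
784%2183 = 784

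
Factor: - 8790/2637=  - 2^1*3^( - 1)*5^1= - 10/3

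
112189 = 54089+58100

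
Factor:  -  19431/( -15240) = 51/40 = 2^(-3)*3^1*5^ ( - 1)*17^1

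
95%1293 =95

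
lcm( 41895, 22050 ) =418950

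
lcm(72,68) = 1224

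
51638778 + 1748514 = 53387292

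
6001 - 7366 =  - 1365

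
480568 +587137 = 1067705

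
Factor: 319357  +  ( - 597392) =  - 278035 = -5^1 * 17^1* 3271^1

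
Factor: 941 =941^1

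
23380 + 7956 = 31336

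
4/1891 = 4/1891 = 0.00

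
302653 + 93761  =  396414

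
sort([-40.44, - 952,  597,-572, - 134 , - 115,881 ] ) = [ - 952 , - 572  , - 134, - 115, - 40.44 , 597,  881]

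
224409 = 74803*3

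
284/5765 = 284/5765 = 0.05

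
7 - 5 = 2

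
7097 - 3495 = 3602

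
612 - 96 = 516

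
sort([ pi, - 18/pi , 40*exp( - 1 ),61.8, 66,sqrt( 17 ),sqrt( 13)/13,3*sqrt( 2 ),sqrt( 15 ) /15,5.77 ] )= [ - 18/pi,  sqrt( 15 )/15, sqrt( 13) /13,pi, sqrt( 17 ) , 3*sqrt( 2 ), 5.77, 40*exp( - 1),  61.8,66]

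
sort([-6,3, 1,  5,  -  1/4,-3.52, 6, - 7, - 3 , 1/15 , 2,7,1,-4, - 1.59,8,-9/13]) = [ - 7,  -  6,-4, - 3.52, - 3 ,-1.59,- 9/13,  -  1/4 , 1/15, 1,1, 2, 3, 5,6,7,8 ] 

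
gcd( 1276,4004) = 44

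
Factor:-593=  -  593^1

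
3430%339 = 40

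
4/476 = 1/119 = 0.01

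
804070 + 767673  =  1571743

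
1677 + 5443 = 7120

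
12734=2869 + 9865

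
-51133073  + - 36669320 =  -87802393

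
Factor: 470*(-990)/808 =  -  2^(- 1 )*3^2*5^2*11^1 * 47^1 * 101^( - 1)= - 116325/202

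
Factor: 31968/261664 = 3^3*13^( - 1 )*17^( - 1 ) =27/221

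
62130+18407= 80537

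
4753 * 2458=11682874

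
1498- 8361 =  - 6863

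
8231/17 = 8231/17 = 484.18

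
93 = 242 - 149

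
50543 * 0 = 0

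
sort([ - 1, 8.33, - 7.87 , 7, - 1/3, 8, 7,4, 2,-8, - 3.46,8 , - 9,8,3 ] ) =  [ - 9,-8, - 7.87, - 3.46, - 1,  -  1/3,2, 3,  4, 7,7,8,8,8,8.33] 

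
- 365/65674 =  - 365/65674 = - 0.01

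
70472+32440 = 102912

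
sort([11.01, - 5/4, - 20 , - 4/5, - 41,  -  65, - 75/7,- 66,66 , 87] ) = [ - 66, - 65, - 41, - 20, - 75/7,- 5/4, - 4/5,11.01,66,  87] 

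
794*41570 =33006580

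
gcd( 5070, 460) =10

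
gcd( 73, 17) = 1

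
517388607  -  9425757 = 507962850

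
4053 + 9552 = 13605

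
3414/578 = 1707/289 = 5.91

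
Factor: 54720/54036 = 2^4*5^1*79^(-1) = 80/79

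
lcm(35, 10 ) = 70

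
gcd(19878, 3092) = 2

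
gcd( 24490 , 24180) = 310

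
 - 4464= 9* ( - 496)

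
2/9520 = 1/4760= 0.00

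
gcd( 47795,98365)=5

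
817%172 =129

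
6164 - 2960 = 3204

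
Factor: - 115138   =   - 2^1*23^1 *2503^1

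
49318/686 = 71 + 306/343  =  71.89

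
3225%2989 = 236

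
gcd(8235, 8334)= 9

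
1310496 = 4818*272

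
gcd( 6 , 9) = 3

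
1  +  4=5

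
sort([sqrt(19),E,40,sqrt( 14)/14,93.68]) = [sqrt(14) /14, E,  sqrt ( 19), 40 , 93.68 ]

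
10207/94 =108 + 55/94 = 108.59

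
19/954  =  19/954=0.02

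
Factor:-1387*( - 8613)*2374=28360352394= 2^1*3^3*11^1*19^1*29^1  *  73^1*1187^1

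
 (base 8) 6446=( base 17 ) bb0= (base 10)3366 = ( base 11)2590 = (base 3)11121200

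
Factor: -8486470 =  - 2^1*5^1 * 848647^1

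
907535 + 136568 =1044103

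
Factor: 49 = 7^2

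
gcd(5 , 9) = 1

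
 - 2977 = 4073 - 7050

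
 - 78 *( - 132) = 10296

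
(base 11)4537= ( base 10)5969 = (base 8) 13521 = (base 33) 5ft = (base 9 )8162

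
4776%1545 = 141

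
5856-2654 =3202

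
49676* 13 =645788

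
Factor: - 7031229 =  - 3^1 * 2343743^1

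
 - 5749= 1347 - 7096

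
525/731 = 525/731 =0.72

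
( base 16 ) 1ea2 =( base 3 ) 101202110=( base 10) 7842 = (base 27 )AKC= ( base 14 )2C02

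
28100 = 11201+16899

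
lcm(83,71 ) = 5893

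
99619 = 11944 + 87675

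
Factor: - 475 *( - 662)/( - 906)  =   - 157225/453 =- 3^( - 1)*5^2*19^1*151^( - 1)*331^1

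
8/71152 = 1/8894 = 0.00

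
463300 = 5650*82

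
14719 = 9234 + 5485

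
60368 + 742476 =802844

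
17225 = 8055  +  9170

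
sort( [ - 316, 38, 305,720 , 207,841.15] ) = [ - 316, 38,207,305, 720,841.15] 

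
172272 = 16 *10767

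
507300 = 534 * 950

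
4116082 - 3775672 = 340410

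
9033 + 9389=18422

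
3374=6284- 2910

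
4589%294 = 179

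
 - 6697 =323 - 7020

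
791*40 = 31640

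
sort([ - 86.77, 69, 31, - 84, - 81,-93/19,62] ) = [ - 86.77,-84,-81, - 93/19,31 , 62,69]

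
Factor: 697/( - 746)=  - 2^( - 1 )*17^1*41^1*373^(-1 ) 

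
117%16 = 5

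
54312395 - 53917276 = 395119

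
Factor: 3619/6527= 7^1 * 11^1 * 47^1 *61^(-1 )*107^( - 1) 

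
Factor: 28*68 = 2^4 *7^1*17^1 = 1904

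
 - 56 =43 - 99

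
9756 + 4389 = 14145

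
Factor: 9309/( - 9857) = - 3^1 * 29^1*107^1 *9857^(-1 )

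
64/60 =16/15  =  1.07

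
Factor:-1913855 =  - 5^1*29^1*67^1*197^1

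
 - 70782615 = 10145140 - 80927755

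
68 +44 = 112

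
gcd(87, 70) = 1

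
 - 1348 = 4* (-337) 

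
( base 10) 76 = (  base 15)51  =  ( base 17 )48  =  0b1001100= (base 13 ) 5b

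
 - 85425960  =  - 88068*970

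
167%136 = 31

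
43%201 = 43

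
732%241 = 9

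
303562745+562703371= 866266116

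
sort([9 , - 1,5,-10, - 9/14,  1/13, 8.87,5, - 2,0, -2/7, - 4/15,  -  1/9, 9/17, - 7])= [-10,-7, - 2,  -  1 , - 9/14, - 2/7, - 4/15,  -  1/9,0, 1/13,  9/17,5,5,  8.87, 9]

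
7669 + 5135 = 12804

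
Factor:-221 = -13^1*17^1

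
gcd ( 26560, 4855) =5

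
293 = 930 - 637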